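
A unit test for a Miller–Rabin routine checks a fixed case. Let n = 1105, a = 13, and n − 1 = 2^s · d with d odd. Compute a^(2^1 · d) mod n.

n − 1 = 1104 = 2^4 · 69, so s = 4 and d = 69.
x_0 = 13^69 mod 1105 = 13.
x_1 = 13^2 mod 1105 = 169.

169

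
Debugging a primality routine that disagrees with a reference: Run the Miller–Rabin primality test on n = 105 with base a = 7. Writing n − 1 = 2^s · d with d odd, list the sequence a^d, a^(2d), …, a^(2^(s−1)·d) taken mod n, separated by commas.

7, 49, 91

n − 1 = 104 = 2^3 · 13, so s = 3 and d = 13.
x_0 = 7^13 mod 105 = 7.
x_1 = 7^2 mod 105 = 49.
x_2 = 49^2 mod 105 = 91.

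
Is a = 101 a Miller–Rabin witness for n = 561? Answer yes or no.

n − 1 = 560 = 2^4 · 35, so s = 4 and d = 35.
x_0 = 101^35 mod 561 = 560.
x_0 = 560 ≡ −1, so 101 is not a witness.

no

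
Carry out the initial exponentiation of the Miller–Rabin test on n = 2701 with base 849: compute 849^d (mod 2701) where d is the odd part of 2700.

2436

n − 1 = 2700 = 2^2 · 675, so s = 2 and d = 675.
Repeated squaring mod 2701: 849^1 ≡ 849, 849^2 ≡ 2335, 849^4 ≡ 1607, 849^8 ≡ 293, 849^16 ≡ 2118, 849^32 ≡ 2264, 849^64 ≡ 1899, 849^128 ≡ 366, 849^256 ≡ 1607, 849^512 ≡ 293.
675 = 512 + 128 + 32 + 2 + 1, so 849^675 ≡ 293·366·2264·2335·849 ≡ 2436 (mod 2701).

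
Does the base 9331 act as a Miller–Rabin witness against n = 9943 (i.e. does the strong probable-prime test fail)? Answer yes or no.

yes

n − 1 = 9942 = 2^1 · 4971, so s = 1 and d = 4971.
x_0 = 9331^4971 mod 9943 = 5157.
x_0 ∉ {1, 9942} and s = 1, so 9331 is a Miller–Rabin witness and 9943 is composite.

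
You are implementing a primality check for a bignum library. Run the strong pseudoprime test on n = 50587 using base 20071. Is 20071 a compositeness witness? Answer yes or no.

n − 1 = 50586 = 2^1 · 25293, so s = 1 and d = 25293.
x_0 = 20071^25293 mod 50587 = 1.
x_0 = 1, so 20071 is not a witness.

no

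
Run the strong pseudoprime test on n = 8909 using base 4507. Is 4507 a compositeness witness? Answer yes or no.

yes

n − 1 = 8908 = 2^2 · 2227, so s = 2 and d = 2227.
x_0 = 4507^2227 mod 8909 = 922.
x_0 is neither 1 nor 8908, so continue squaring.
x_1 = 922^2 mod 8909 = 3729.
Reached i = s−1 = 1 without hitting −1: 4507 is a Miller–Rabin witness and 8909 is composite.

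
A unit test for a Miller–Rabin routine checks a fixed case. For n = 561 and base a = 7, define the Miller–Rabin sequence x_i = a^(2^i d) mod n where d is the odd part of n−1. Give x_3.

67

n − 1 = 560 = 2^4 · 35, so s = 4 and d = 35.
By repeated squaring, 7^35 ≡ 241 (mod 561).
x_0 = 241.
x_1 = 241^2 mod 561 = 298.
x_2 = 298^2 mod 561 = 166.
x_3 = 166^2 mod 561 = 67.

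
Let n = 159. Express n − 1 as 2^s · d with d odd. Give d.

79

Halving: 158 → 79; 79 is odd.
So 158 = 2^1 · 79.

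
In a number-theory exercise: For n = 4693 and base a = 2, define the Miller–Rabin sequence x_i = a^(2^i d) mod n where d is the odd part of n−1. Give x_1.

311

n − 1 = 4692 = 2^2 · 1173, so s = 2 and d = 1173.
x_0 = 2^1173 mod 4693 = 1851.
x_1 = 1851^2 mod 4693 = 311.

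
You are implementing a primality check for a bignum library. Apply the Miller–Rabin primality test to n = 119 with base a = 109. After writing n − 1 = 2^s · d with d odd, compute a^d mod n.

65

n − 1 = 118 = 2^1 · 59, so s = 1 and d = 59.
By repeated squaring, 109^59 ≡ 65 (mod 119).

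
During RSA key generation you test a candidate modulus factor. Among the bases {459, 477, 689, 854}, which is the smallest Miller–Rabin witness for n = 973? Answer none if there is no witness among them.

477

n − 1 = 972 = 2^2 · 243, so s = 2 and d = 243.
Base 459: x_0 = 459^243 mod 973 = 1. x_0 = 1, so 459 is not a witness.
Base 477: x_0 = 477^243 mod 973 = 337. x_0 is neither 1 nor 972, so continue squaring. x_1 = 337^2 mod 973 = 701. Reached i = s−1 = 1 without hitting −1: 477 is a Miller–Rabin witness and 973 is composite.
Base 689: x_0 = 689^243 mod 973 = 76. x_0 is neither 1 nor 972, so continue squaring. x_1 = 76^2 mod 973 = 911. Reached i = s−1 = 1 without hitting −1: 689 is a Miller–Rabin witness and 973 is composite.
Base 854: x_0 = 854^243 mod 973 = 63. x_0 is neither 1 nor 972, so continue squaring. x_1 = 63^2 mod 973 = 77. Reached i = s−1 = 1 without hitting −1: 854 is a Miller–Rabin witness and 973 is composite.
The smallest witness among the given bases is 477.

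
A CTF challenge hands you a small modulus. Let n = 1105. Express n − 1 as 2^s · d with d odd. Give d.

69

Halving: 1104 → 552 → 276 → 138 → 69; 69 is odd.
So 1104 = 2^4 · 69.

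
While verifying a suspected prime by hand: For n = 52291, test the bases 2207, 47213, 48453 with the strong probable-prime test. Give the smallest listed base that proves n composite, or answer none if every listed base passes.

n − 1 = 52290 = 2^1 · 26145, so s = 1 and d = 26145.
Base 2207: x_0 = 2207^26145 mod 52291 = 52290. x_0 = 52290 ≡ −1, so 2207 is not a witness.
Base 47213: x_0 = 47213^26145 mod 52291 = 1. x_0 = 1, so 47213 is not a witness.
Base 48453: x_0 = 48453^26145 mod 52291 = 52290. x_0 = 52290 ≡ −1, so 48453 is not a witness.
No listed base is a witness for 52291.

none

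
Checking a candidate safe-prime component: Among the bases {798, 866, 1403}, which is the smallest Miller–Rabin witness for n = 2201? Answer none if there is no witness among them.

none

n − 1 = 2200 = 2^3 · 275, so s = 3 and d = 275.
Base 798: x_0 = 798^275 mod 2201 = 2200. x_0 = 2200 ≡ −1, so 798 is not a witness.
Base 866: x_0 = 866^275 mod 2201 = 2200. x_0 = 2200 ≡ −1, so 866 is not a witness.
Base 1403: x_0 = 1403^275 mod 2201 = 1. x_0 = 1, so 1403 is not a witness.
No listed base is a witness for 2201.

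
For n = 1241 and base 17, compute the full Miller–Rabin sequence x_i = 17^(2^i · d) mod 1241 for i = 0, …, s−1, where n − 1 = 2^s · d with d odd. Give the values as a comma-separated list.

n − 1 = 1240 = 2^3 · 155, so s = 3 and d = 155.
x_0 = 17^155 mod 1241 = 833.
x_1 = 833^2 mod 1241 = 170.
x_2 = 170^2 mod 1241 = 357.

833, 170, 357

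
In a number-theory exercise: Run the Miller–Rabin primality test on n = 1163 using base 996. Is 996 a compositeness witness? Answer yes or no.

no

n − 1 = 1162 = 2^1 · 581, so s = 1 and d = 581.
x_0 = 996^581 mod 1163 = 1162.
x_0 = 1162 ≡ −1, so 996 is not a witness.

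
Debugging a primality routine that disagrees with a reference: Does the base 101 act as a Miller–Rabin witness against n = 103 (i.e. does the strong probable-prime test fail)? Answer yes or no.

n − 1 = 102 = 2^1 · 51, so s = 1 and d = 51.
x_0 = 101^51 mod 103 = 102.
x_0 = 102 ≡ −1, so 101 is not a witness.

no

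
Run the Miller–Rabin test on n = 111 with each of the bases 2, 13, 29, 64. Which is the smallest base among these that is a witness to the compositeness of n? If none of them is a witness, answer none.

n − 1 = 110 = 2^1 · 55, so s = 1 and d = 55.
Base 2: x_0 = 2^55 mod 111 = 35. x_0 ∉ {1, 110} and s = 1, so 2 is a Miller–Rabin witness and 111 is composite.
Base 13: x_0 = 13^55 mod 111 = 61. x_0 ∉ {1, 110} and s = 1, so 13 is a Miller–Rabin witness and 111 is composite.
Base 29: x_0 = 29^55 mod 111 = 8. x_0 ∉ {1, 110} and s = 1, so 29 is a Miller–Rabin witness and 111 is composite.
Base 64: x_0 = 64^55 mod 111 = 64. x_0 ∉ {1, 110} and s = 1, so 64 is a Miller–Rabin witness and 111 is composite.
The smallest witness among the given bases is 2.

2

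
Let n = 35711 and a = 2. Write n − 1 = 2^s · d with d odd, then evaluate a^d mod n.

6897

n − 1 = 35710 = 2^1 · 17855, so s = 1 and d = 17855.
2^17855 mod 35711 = 6897.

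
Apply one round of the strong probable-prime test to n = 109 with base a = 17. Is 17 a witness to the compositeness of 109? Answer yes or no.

n − 1 = 108 = 2^2 · 27, so s = 2 and d = 27.
x_0 = 17^27 mod 109 = 33.
x_0 is neither 1 nor 108, so continue squaring.
x_1 = 33^2 mod 109 = 108.
x_1 ≡ −1, so 17 is not a witness.

no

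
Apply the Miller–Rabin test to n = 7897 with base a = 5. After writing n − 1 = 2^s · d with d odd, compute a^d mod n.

n − 1 = 7896 = 2^3 · 987, so s = 3 and d = 987.
5^987 mod 7897 = 615.

615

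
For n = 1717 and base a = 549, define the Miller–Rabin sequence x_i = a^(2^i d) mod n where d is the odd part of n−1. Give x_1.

1420

n − 1 = 1716 = 2^2 · 429, so s = 2 and d = 429.
x_0 = 549^429 mod 1717 = 241.
x_1 = 241^2 mod 1717 = 1420.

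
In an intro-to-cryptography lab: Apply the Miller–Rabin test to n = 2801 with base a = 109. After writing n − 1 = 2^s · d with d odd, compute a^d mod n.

n − 1 = 2800 = 2^4 · 175, so s = 4 and d = 175.
109^175 mod 2801 = 24.

24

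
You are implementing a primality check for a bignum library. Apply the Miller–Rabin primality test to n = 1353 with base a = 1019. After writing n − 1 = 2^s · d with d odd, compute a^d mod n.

965

n − 1 = 1352 = 2^3 · 169, so s = 3 and d = 169.
Repeated squaring mod 1353: 1019^1 ≡ 1019, 1019^2 ≡ 610, 1019^4 ≡ 25, 1019^8 ≡ 625, 1019^16 ≡ 961, 1019^32 ≡ 775, 1019^64 ≡ 1246, 1019^128 ≡ 625.
169 = 128 + 32 + 8 + 1, so 1019^169 ≡ 625·775·625·1019 ≡ 965 (mod 1353).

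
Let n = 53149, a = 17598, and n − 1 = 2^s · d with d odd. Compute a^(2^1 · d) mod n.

n − 1 = 53148 = 2^2 · 13287, so s = 2 and d = 13287.
x_0 = 17598^13287 mod 53149 = 30475.
x_1 = 30475^2 mod 53149 = 53148.

53148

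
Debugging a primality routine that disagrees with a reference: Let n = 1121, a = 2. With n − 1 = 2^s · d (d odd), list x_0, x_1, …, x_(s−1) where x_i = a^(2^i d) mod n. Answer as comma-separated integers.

n − 1 = 1120 = 2^5 · 35, so s = 5 and d = 35.
x_0 = 2^35 mod 1121 = 998.
x_1 = 998^2 mod 1121 = 556.
x_2 = 556^2 mod 1121 = 861.
x_3 = 861^2 mod 1121 = 340.
x_4 = 340^2 mod 1121 = 137.

998, 556, 861, 340, 137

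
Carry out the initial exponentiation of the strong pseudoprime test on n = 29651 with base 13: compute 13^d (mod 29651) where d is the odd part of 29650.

n − 1 = 29650 = 2^1 · 14825, so s = 1 and d = 14825.
13^14825 mod 29651 = 12594.

12594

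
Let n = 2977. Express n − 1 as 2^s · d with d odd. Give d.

Halving: 2976 → 1488 → 744 → 372 → 186 → 93; 93 is odd.
So 2976 = 2^5 · 93.

93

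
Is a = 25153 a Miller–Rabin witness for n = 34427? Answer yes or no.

n − 1 = 34426 = 2^1 · 17213, so s = 1 and d = 17213.
x_0 = 25153^17213 mod 34427 = 33896.
x_0 ∉ {1, 34426} and s = 1, so 25153 is a Miller–Rabin witness and 34427 is composite.

yes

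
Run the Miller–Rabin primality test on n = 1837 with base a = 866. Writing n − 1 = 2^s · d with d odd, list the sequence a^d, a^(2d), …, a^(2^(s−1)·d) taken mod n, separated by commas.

1074, 1677

n − 1 = 1836 = 2^2 · 459, so s = 2 and d = 459.
x_0 = 866^459 mod 1837 = 1074.
x_1 = 1074^2 mod 1837 = 1677.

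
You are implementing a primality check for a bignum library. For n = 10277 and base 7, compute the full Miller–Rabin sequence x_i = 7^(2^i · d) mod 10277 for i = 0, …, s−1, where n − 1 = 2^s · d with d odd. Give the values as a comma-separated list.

n − 1 = 10276 = 2^2 · 2569, so s = 2 and d = 2569.
x_0 = 7^2569 mod 10277 = 695.
x_1 = 695^2 mod 10277 = 6.

695, 6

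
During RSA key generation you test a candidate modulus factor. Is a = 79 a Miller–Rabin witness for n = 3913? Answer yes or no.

no

n − 1 = 3912 = 2^3 · 489, so s = 3 and d = 489.
Repeated squaring mod 3913: 79^1 ≡ 79, 79^2 ≡ 2328, 79^4 ≡ 79, 79^8 ≡ 2328, 79^16 ≡ 79, 79^32 ≡ 2328, 79^64 ≡ 79, 79^128 ≡ 2328, 79^256 ≡ 79.
489 = 256 + 128 + 64 + 32 + 8 + 1, so 79^489 ≡ 79·2328·79·2328·2328·79 ≡ 1 (mod 3913).
x_0 = 79^489 mod 3913 = 1.
x_0 = 1, so 79 is not a witness.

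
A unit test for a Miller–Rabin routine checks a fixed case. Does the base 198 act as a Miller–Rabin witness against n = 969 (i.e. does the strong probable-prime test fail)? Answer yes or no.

n − 1 = 968 = 2^3 · 121, so s = 3 and d = 121.
x_0 = 198^121 mod 969 = 312.
x_0 is neither 1 nor 968, so continue squaring.
x_1 = 312^2 mod 969 = 444.
x_2 = 444^2 mod 969 = 429.
Reached i = s−1 = 2 without hitting −1: 198 is a Miller–Rabin witness and 969 is composite.

yes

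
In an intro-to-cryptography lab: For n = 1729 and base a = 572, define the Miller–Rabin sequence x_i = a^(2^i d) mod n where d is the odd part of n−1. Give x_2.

n − 1 = 1728 = 2^6 · 27, so s = 6 and d = 27.
Repeated squaring mod 1729: 572^1 ≡ 572, 572^2 ≡ 403, 572^4 ≡ 1612, 572^8 ≡ 1586, 572^16 ≡ 1430.
27 = 16 + 8 + 2 + 1, so 572^27 ≡ 1430·1586·403·572 ≡ 1196 (mod 1729).
x_0 = 1196.
x_1 = 1196^2 mod 1729 = 533.
x_2 = 533^2 mod 1729 = 533.

533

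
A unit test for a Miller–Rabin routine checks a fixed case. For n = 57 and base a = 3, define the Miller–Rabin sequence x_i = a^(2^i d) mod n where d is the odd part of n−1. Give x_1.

n − 1 = 56 = 2^3 · 7, so s = 3 and d = 7.
Repeated squaring mod 57: 3^1 ≡ 3, 3^2 ≡ 9, 3^4 ≡ 24.
7 = 4 + 2 + 1, so 3^7 ≡ 24·9·3 ≡ 21 (mod 57).
x_0 = 21.
x_1 = 21^2 mod 57 = 42.

42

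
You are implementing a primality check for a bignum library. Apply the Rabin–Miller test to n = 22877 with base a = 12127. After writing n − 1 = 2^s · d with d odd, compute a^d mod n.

1

n − 1 = 22876 = 2^2 · 5719, so s = 2 and d = 5719.
12127^5719 mod 22877 = 1.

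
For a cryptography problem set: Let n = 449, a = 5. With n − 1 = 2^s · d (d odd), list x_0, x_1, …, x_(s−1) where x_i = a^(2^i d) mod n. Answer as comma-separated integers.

448, 1, 1, 1, 1, 1

n − 1 = 448 = 2^6 · 7, so s = 6 and d = 7.
x_0 = 5^7 mod 449 = 448.
x_1 = 448^2 mod 449 = 1.
x_2 = 1^2 mod 449 = 1.
x_3 = 1^2 mod 449 = 1.
x_4 = 1^2 mod 449 = 1.
x_5 = 1^2 mod 449 = 1.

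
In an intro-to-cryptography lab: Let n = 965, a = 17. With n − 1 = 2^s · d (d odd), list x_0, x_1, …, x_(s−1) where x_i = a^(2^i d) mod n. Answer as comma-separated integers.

412, 869

n − 1 = 964 = 2^2 · 241, so s = 2 and d = 241.
x_0 = 17^241 mod 965 = 412.
x_1 = 412^2 mod 965 = 869.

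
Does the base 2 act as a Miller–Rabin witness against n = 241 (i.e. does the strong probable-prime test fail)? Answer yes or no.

no

n − 1 = 240 = 2^4 · 15, so s = 4 and d = 15.
By repeated squaring, 2^15 ≡ 233 (mod 241).
x_0 = 2^15 mod 241 = 233.
x_0 is neither 1 nor 240, so continue squaring.
x_1 = 233^2 mod 241 = 64.
x_2 = 64^2 mod 241 = 240.
x_2 ≡ −1, so 2 is not a witness.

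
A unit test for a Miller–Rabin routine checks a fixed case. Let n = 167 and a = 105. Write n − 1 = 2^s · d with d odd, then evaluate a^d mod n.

n − 1 = 166 = 2^1 · 83, so s = 1 and d = 83.
Repeated squaring mod 167: 105^1 ≡ 105, 105^2 ≡ 3, 105^4 ≡ 9, 105^8 ≡ 81, 105^16 ≡ 48, 105^32 ≡ 133, 105^64 ≡ 154.
83 = 64 + 16 + 2 + 1, so 105^83 ≡ 154·48·3·105 ≡ 166 (mod 167).

166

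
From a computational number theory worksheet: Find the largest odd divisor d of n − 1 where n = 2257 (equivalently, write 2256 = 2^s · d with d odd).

Halving: 2256 → 1128 → 564 → 282 → 141; 141 is odd.
So 2256 = 2^4 · 141.

141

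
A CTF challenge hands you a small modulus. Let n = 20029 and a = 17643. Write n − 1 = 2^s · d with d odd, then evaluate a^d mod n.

1

n − 1 = 20028 = 2^2 · 5007, so s = 2 and d = 5007.
Repeated squaring mod 20029: 17643^1 ≡ 17643, 17643^2 ≡ 4760, 17643^4 ≡ 4801, 17643^8 ≡ 16251, 17643^16 ≡ 12636, 17643^32 ≡ 17337, 17643^64 ≡ 16395, 17643^128 ≡ 6845, 17643^256 ≡ 6194, 17643^512 ≡ 10101, 17643^1024 ≡ 2475, 17643^2048 ≡ 16780, 17643^4096 ≡ 718.
5007 = 4096 + 512 + 256 + 128 + 8 + 4 + 2 + 1, so 17643^5007 ≡ 718·10101·6194·6845·16251·4801·4760·17643 ≡ 1 (mod 20029).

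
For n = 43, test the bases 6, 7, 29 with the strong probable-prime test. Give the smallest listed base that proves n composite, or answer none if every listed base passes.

none

n − 1 = 42 = 2^1 · 21, so s = 1 and d = 21.
Base 6: x_0 = 6^21 mod 43 = 1. x_0 = 1, so 6 is not a witness.
Base 7: x_0 = 7^21 mod 43 = 42. x_0 = 42 ≡ −1, so 7 is not a witness.
Base 29: x_0 = 29^21 mod 43 = 42. x_0 = 42 ≡ −1, so 29 is not a witness.
No listed base is a witness for 43.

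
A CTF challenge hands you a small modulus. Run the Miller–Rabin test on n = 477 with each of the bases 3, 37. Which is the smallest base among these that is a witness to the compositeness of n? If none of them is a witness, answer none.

3

n − 1 = 476 = 2^2 · 119, so s = 2 and d = 119.
Base 3: x_0 = 3^119 mod 477 = 270. x_0 is neither 1 nor 476, so continue squaring. x_1 = 270^2 mod 477 = 396. Reached i = s−1 = 1 without hitting −1: 3 is a Miller–Rabin witness and 477 is composite.
Base 37: x_0 = 37^119 mod 477 = 433. x_0 is neither 1 nor 476, so continue squaring. x_1 = 433^2 mod 477 = 28. Reached i = s−1 = 1 without hitting −1: 37 is a Miller–Rabin witness and 477 is composite.
The smallest witness among the given bases is 3.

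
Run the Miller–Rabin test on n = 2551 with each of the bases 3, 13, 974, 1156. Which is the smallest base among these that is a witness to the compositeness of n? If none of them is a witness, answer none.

n − 1 = 2550 = 2^1 · 1275, so s = 1 and d = 1275.
Base 3: x_0 = 3^1275 mod 2551 = 2550. x_0 = 2550 ≡ −1, so 3 is not a witness.
Base 13: x_0 = 13^1275 mod 2551 = 1. x_0 = 1, so 13 is not a witness.
Base 974: x_0 = 974^1275 mod 2551 = 2550. x_0 = 2550 ≡ −1, so 974 is not a witness.
Base 1156: x_0 = 1156^1275 mod 2551 = 1. x_0 = 1, so 1156 is not a witness.
No listed base is a witness for 2551.

none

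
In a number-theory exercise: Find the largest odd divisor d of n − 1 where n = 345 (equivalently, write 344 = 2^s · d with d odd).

Halving: 344 → 172 → 86 → 43; 43 is odd.
So 344 = 2^3 · 43.

43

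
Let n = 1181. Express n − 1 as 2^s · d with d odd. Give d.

295

Halving: 1180 → 590 → 295; 295 is odd.
So 1180 = 2^2 · 295.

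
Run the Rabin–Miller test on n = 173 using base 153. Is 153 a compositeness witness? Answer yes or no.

n − 1 = 172 = 2^2 · 43, so s = 2 and d = 43.
x_0 = 153^43 mod 173 = 93.
x_0 is neither 1 nor 172, so continue squaring.
x_1 = 93^2 mod 173 = 172.
x_1 ≡ −1, so 153 is not a witness.

no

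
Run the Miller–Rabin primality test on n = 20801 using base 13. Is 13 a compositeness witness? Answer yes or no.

n − 1 = 20800 = 2^6 · 325, so s = 6 and d = 325.
x_0 = 13^325 mod 20801 = 3002.
x_0 is neither 1 nor 20800, so continue squaring.
x_1 = 3002^2 mod 20801 = 5171.
x_2 = 5171^2 mod 20801 = 9956.
x_3 = 9956^2 mod 20801 = 5171.
x_4 = 5171^2 mod 20801 = 9956.
x_5 = 9956^2 mod 20801 = 5171.
Reached i = s−1 = 5 without hitting −1: 13 is a Miller–Rabin witness and 20801 is composite.

yes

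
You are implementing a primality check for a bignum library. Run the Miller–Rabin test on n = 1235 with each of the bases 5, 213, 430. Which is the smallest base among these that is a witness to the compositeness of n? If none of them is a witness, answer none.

5

n − 1 = 1234 = 2^1 · 617, so s = 1 and d = 617.
Base 5: x_0 = 5^617 mod 1235 = 655. x_0 ∉ {1, 1234} and s = 1, so 5 is a Miller–Rabin witness and 1235 is composite.
Base 213: x_0 = 213^617 mod 1235 = 473. x_0 ∉ {1, 1234} and s = 1, so 213 is a Miller–Rabin witness and 1235 is composite.
Base 430: x_0 = 430^617 mod 1235 = 1015. x_0 ∉ {1, 1234} and s = 1, so 430 is a Miller–Rabin witness and 1235 is composite.
The smallest witness among the given bases is 5.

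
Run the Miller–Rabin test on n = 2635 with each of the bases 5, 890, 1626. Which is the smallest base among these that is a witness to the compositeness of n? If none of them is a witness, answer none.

n − 1 = 2634 = 2^1 · 1317, so s = 1 and d = 1317.
Base 5: x_0 = 5^1317 mod 2635 = 745. x_0 ∉ {1, 2634} and s = 1, so 5 is a Miller–Rabin witness and 2635 is composite.
Base 890: x_0 = 890^1317 mod 2635 = 2540. x_0 ∉ {1, 2634} and s = 1, so 890 is a Miller–Rabin witness and 2635 is composite.
Base 1626: x_0 = 1626^1317 mod 2635 = 1676. x_0 ∉ {1, 2634} and s = 1, so 1626 is a Miller–Rabin witness and 2635 is composite.
The smallest witness among the given bases is 5.

5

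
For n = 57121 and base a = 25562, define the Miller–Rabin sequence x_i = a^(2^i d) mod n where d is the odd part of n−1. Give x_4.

n − 1 = 57120 = 2^5 · 1785, so s = 5 and d = 1785.
x_0 = 25562^1785 mod 57121 = 32264.
x_1 = 32264^2 mod 57121 = 49713.
x_2 = 49713^2 mod 57121 = 42304.
x_3 = 42304^2 mod 57121 = 27486.
x_4 = 27486^2 mod 57121 = 54971.

54971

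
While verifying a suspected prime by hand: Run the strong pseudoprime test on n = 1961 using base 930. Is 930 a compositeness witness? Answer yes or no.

n − 1 = 1960 = 2^3 · 245, so s = 3 and d = 245.
x_0 = 930^245 mod 1961 = 886.
x_0 is neither 1 nor 1960, so continue squaring.
x_1 = 886^2 mod 1961 = 596.
x_2 = 596^2 mod 1961 = 275.
Reached i = s−1 = 2 without hitting −1: 930 is a Miller–Rabin witness and 1961 is composite.

yes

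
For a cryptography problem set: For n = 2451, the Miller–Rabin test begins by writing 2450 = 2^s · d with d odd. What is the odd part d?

1225

Halving: 2450 → 1225; 1225 is odd.
So 2450 = 2^1 · 1225.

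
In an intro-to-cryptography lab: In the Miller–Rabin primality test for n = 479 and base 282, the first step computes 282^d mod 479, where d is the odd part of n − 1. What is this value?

n − 1 = 478 = 2^1 · 239, so s = 1 and d = 239.
By repeated squaring, 282^239 ≡ 478 (mod 479).

478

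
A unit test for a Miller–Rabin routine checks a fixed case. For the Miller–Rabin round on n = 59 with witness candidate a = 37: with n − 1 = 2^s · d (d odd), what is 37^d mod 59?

58

n − 1 = 58 = 2^1 · 29, so s = 1 and d = 29.
37^29 mod 59 = 58.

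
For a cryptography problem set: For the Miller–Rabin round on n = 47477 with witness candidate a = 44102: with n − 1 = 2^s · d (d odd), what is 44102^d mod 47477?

13977

n − 1 = 47476 = 2^2 · 11869, so s = 2 and d = 11869.
44102^11869 mod 47477 = 13977.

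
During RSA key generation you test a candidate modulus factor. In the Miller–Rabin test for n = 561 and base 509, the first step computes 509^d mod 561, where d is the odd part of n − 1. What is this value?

254

n − 1 = 560 = 2^4 · 35, so s = 4 and d = 35.
By repeated squaring, 509^35 ≡ 254 (mod 561).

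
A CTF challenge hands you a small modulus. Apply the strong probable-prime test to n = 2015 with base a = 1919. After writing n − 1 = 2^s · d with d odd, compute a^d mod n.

629

n − 1 = 2014 = 2^1 · 1007, so s = 1 and d = 1007.
Repeated squaring mod 2015: 1919^1 ≡ 1919, 1919^2 ≡ 1156, 1919^4 ≡ 391, 1919^8 ≡ 1756, 1919^16 ≡ 586, 1919^32 ≡ 846, 1919^64 ≡ 391, 1919^128 ≡ 1756, 1919^256 ≡ 586, 1919^512 ≡ 846.
1007 = 512 + 256 + 128 + 64 + 32 + 8 + 4 + 2 + 1, so 1919^1007 ≡ 846·586·1756·391·846·1756·391·1156·1919 ≡ 629 (mod 2015).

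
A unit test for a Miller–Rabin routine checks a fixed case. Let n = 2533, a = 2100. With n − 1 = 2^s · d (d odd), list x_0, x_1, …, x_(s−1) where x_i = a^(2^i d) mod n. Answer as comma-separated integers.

n − 1 = 2532 = 2^2 · 633, so s = 2 and d = 633.
x_0 = 2100^633 mod 2533 = 2134.
x_1 = 2134^2 mod 2533 = 2155.

2134, 2155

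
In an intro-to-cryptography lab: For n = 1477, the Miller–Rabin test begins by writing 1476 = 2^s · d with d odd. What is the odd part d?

Halving: 1476 → 738 → 369; 369 is odd.
So 1476 = 2^2 · 369.

369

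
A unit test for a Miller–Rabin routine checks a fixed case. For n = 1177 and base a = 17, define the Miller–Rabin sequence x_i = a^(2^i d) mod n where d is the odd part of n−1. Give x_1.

163

n − 1 = 1176 = 2^3 · 147, so s = 3 and d = 147.
x_0 = 17^147 mod 1177 = 129.
x_1 = 129^2 mod 1177 = 163.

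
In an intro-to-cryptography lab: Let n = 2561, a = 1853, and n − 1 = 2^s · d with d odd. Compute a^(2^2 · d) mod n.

640

n − 1 = 2560 = 2^9 · 5, so s = 9 and d = 5.
x_0 = 1853^5 mod 2561 = 2273.
x_1 = 2273^2 mod 2561 = 992.
x_2 = 992^2 mod 2561 = 640.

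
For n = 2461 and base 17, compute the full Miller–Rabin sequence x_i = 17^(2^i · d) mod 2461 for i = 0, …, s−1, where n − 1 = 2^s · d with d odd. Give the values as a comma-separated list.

n − 1 = 2460 = 2^2 · 615, so s = 2 and d = 615.
x_0 = 17^615 mod 2461 = 1422.
x_1 = 1422^2 mod 2461 = 1603.

1422, 1603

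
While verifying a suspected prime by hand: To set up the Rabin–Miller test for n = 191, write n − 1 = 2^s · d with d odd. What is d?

Halving: 190 → 95; 95 is odd.
So 190 = 2^1 · 95.

95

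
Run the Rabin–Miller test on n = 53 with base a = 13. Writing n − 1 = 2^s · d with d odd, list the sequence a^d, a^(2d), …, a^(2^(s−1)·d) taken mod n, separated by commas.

n − 1 = 52 = 2^2 · 13, so s = 2 and d = 13.
x_0 = 13^13 mod 53 = 1.
x_1 = 1^2 mod 53 = 1.

1, 1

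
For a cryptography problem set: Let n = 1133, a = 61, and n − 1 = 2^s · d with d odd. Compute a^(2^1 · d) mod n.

n − 1 = 1132 = 2^2 · 283, so s = 2 and d = 283.
By repeated squaring, 61^283 ≡ 821 (mod 1133).
x_0 = 821.
x_1 = 821^2 mod 1133 = 1039.

1039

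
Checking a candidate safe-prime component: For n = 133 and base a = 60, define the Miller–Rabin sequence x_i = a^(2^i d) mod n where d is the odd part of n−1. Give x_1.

106

n − 1 = 132 = 2^2 · 33, so s = 2 and d = 33.
x_0 = 60^33 mod 133 = 50.
x_1 = 50^2 mod 133 = 106.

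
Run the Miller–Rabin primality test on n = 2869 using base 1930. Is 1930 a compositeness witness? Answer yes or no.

n − 1 = 2868 = 2^2 · 717, so s = 2 and d = 717.
Repeated squaring mod 2869: 1930^1 ≡ 1930, 1930^2 ≡ 938, 1930^4 ≡ 1930, 1930^8 ≡ 938, 1930^16 ≡ 1930, 1930^32 ≡ 938, 1930^64 ≡ 1930, 1930^128 ≡ 938, 1930^256 ≡ 1930, 1930^512 ≡ 938.
717 = 512 + 128 + 64 + 8 + 4 + 1, so 1930^717 ≡ 938·938·1930·938·1930·1930 ≡ 1 (mod 2869).
x_0 = 1930^717 mod 2869 = 1.
x_0 = 1, so 1930 is not a witness.

no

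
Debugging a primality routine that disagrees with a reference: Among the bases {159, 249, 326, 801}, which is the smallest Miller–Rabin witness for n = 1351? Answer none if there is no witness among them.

n − 1 = 1350 = 2^1 · 675, so s = 1 and d = 675.
Base 159: x_0 = 159^675 mod 1351 = 125. x_0 ∉ {1, 1350} and s = 1, so 159 is a Miller–Rabin witness and 1351 is composite.
Base 249: x_0 = 249^675 mod 1351 = 372. x_0 ∉ {1, 1350} and s = 1, so 249 is a Miller–Rabin witness and 1351 is composite.
Base 326: x_0 = 326^675 mod 1351 = 1191. x_0 ∉ {1, 1350} and s = 1, so 326 is a Miller–Rabin witness and 1351 is composite.
Base 801: x_0 = 801^675 mod 1351 = 1280. x_0 ∉ {1, 1350} and s = 1, so 801 is a Miller–Rabin witness and 1351 is composite.
The smallest witness among the given bases is 159.

159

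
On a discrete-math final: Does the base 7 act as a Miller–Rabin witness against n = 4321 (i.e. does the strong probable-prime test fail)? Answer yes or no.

n − 1 = 4320 = 2^5 · 135, so s = 5 and d = 135.
x_0 = 7^135 mod 4321 = 1325.
x_0 is neither 1 nor 4320, so continue squaring.
x_1 = 1325^2 mod 4321 = 1299.
x_2 = 1299^2 mod 4321 = 2211.
x_3 = 2211^2 mod 4321 = 1470.
x_4 = 1470^2 mod 4321 = 400.
Reached i = s−1 = 4 without hitting −1: 7 is a Miller–Rabin witness and 4321 is composite.

yes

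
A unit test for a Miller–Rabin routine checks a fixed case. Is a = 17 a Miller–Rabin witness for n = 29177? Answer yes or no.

n − 1 = 29176 = 2^3 · 3647, so s = 3 and d = 3647.
x_0 = 17^3647 mod 29177 = 17804.
x_0 is neither 1 nor 29176, so continue squaring.
x_1 = 17804^2 mod 29177 = 3488.
x_2 = 3488^2 mod 29177 = 28512.
Reached i = s−1 = 2 without hitting −1: 17 is a Miller–Rabin witness and 29177 is composite.

yes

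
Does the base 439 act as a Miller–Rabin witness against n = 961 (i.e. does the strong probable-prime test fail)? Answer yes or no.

no

n − 1 = 960 = 2^6 · 15, so s = 6 and d = 15.
x_0 = 439^15 mod 961 = 1.
x_0 = 1, so 439 is not a witness.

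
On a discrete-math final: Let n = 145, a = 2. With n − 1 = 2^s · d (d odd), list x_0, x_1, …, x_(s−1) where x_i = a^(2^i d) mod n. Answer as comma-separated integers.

77, 129, 111, 141

n − 1 = 144 = 2^4 · 9, so s = 4 and d = 9.
x_0 = 2^9 mod 145 = 77.
x_1 = 77^2 mod 145 = 129.
x_2 = 129^2 mod 145 = 111.
x_3 = 111^2 mod 145 = 141.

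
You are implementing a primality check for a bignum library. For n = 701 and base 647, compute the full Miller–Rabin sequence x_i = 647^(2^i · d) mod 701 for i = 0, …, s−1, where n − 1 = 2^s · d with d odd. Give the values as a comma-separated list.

n − 1 = 700 = 2^2 · 175, so s = 2 and d = 175.
x_0 = 647^175 mod 701 = 700.
x_1 = 700^2 mod 701 = 1.

700, 1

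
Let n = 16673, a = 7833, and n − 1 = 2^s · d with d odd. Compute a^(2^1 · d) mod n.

1954

n − 1 = 16672 = 2^5 · 521, so s = 5 and d = 521.
Repeated squaring mod 16673: 7833^1 ≡ 7833, 7833^2 ≡ 15922, 7833^4 ≡ 13792, 7833^8 ≡ 13680, 7833^16 ≡ 4648, 7833^32 ≡ 12369, 7833^64 ≡ 713, 7833^128 ≡ 8179, 7833^256 ≡ 3965, 7833^512 ≡ 15259.
521 = 512 + 8 + 1, so 7833^521 ≡ 15259·13680·7833 ≡ 12735 (mod 16673).
x_0 = 12735.
x_1 = 12735^2 mod 16673 = 1954.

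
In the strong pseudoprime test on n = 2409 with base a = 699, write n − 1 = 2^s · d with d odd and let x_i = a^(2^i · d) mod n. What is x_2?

n − 1 = 2408 = 2^3 · 301, so s = 3 and d = 301.
x_0 = 699^301 mod 2409 = 1854.
x_1 = 1854^2 mod 2409 = 2082.
x_2 = 2082^2 mod 2409 = 933.

933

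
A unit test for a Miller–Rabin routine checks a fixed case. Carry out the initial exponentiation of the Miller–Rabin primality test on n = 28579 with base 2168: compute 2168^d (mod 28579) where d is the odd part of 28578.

1

n − 1 = 28578 = 2^1 · 14289, so s = 1 and d = 14289.
Repeated squaring mod 28579: 2168^1 ≡ 2168, 2168^2 ≡ 13268, 2168^4 ≡ 21763, 2168^8 ≡ 16981, 2168^16 ≡ 20830, 2168^32 ≡ 2522, 2168^64 ≡ 15946, 2168^128 ≡ 7553, 2168^256 ≡ 4125, 2168^512 ≡ 11120, 2168^1024 ≡ 21646, 2168^2048 ≡ 25190, 2168^4096 ≡ 25142, 2168^8192 ≡ 9842.
14289 = 8192 + 4096 + 1024 + 512 + 256 + 128 + 64 + 16 + 1, so 2168^14289 ≡ 9842·25142·21646·11120·4125·7553·15946·20830·2168 ≡ 1 (mod 28579).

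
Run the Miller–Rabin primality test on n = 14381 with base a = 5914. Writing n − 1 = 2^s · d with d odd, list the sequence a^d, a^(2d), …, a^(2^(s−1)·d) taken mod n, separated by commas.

n − 1 = 14380 = 2^2 · 3595, so s = 2 and d = 3595.
x_0 = 5914^3595 mod 14381 = 12776.
x_1 = 12776^2 mod 14381 = 1826.

12776, 1826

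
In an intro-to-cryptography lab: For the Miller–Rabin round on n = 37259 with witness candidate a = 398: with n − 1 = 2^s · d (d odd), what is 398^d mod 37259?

n − 1 = 37258 = 2^1 · 18629, so s = 1 and d = 18629.
398^18629 mod 37259 = 18467.

18467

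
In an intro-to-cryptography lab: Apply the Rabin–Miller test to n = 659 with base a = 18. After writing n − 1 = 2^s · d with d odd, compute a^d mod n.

n − 1 = 658 = 2^1 · 329, so s = 1 and d = 329.
Repeated squaring mod 659: 18^1 ≡ 18, 18^2 ≡ 324, 18^4 ≡ 195, 18^8 ≡ 462, 18^16 ≡ 587, 18^32 ≡ 571, 18^64 ≡ 495, 18^128 ≡ 536, 18^256 ≡ 631.
329 = 256 + 64 + 8 + 1, so 18^329 ≡ 631·495·462·18 ≡ 658 (mod 659).

658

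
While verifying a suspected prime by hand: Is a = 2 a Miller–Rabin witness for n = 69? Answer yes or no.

yes

n − 1 = 68 = 2^2 · 17, so s = 2 and d = 17.
x_0 = 2^17 mod 69 = 41.
x_0 is neither 1 nor 68, so continue squaring.
x_1 = 41^2 mod 69 = 25.
Reached i = s−1 = 1 without hitting −1: 2 is a Miller–Rabin witness and 69 is composite.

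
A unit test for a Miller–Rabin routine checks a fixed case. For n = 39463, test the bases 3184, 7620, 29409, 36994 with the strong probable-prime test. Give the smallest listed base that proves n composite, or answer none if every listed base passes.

3184

n − 1 = 39462 = 2^1 · 19731, so s = 1 and d = 19731.
Base 3184: x_0 = 3184^19731 mod 39463 = 15182. x_0 ∉ {1, 39462} and s = 1, so 3184 is a Miller–Rabin witness and 39463 is composite.
Base 7620: x_0 = 7620^19731 mod 39463 = 18849. x_0 ∉ {1, 39462} and s = 1, so 7620 is a Miller–Rabin witness and 39463 is composite.
Base 29409: x_0 = 29409^19731 mod 39463 = 4400. x_0 ∉ {1, 39462} and s = 1, so 29409 is a Miller–Rabin witness and 39463 is composite.
Base 36994: x_0 = 36994^19731 mod 39463 = 17728. x_0 ∉ {1, 39462} and s = 1, so 36994 is a Miller–Rabin witness and 39463 is composite.
The smallest witness among the given bases is 3184.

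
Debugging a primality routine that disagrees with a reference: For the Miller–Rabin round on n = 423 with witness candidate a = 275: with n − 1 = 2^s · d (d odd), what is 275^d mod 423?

419

n − 1 = 422 = 2^1 · 211, so s = 1 and d = 211.
275^211 mod 423 = 419.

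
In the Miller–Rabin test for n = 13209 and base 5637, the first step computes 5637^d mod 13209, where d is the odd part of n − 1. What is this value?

1017

n − 1 = 13208 = 2^3 · 1651, so s = 3 and d = 1651.
Repeated squaring mod 13209: 5637^1 ≡ 5637, 5637^2 ≡ 8124, 5637^4 ≡ 7212, 5637^8 ≡ 9111, 5637^16 ≡ 4965, 5637^32 ≡ 3231, 5637^64 ≡ 4251, 5637^128 ≡ 1089, 5637^256 ≡ 10320, 5637^512 ≡ 11442, 5637^1024 ≡ 4965.
1651 = 1024 + 512 + 64 + 32 + 16 + 2 + 1, so 5637^1651 ≡ 4965·11442·4251·3231·4965·8124·5637 ≡ 1017 (mod 13209).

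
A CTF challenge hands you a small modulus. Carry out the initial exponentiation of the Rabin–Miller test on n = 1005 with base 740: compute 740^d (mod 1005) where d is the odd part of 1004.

n − 1 = 1004 = 2^2 · 251, so s = 2 and d = 251.
740^251 mod 1005 = 320.

320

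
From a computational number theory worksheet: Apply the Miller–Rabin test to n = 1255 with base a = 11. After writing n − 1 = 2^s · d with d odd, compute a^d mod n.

n − 1 = 1254 = 2^1 · 627, so s = 1 and d = 627.
11^627 mod 1255 = 381.

381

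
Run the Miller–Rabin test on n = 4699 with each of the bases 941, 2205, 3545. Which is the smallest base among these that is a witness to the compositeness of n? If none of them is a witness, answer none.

2205

n − 1 = 4698 = 2^1 · 2349, so s = 1 and d = 2349.
Base 941: x_0 = 941^2349 mod 4699 = 1. x_0 = 1, so 941 is not a witness.
Base 2205: x_0 = 2205^2349 mod 4699 = 2411. x_0 ∉ {1, 4698} and s = 1, so 2205 is a Miller–Rabin witness and 4699 is composite.
Base 3545: x_0 = 3545^2349 mod 4699 = 1516. x_0 ∉ {1, 4698} and s = 1, so 3545 is a Miller–Rabin witness and 4699 is composite.
The smallest witness among the given bases is 2205.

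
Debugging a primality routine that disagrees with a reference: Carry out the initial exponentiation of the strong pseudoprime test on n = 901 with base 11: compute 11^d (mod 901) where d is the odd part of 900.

n − 1 = 900 = 2^2 · 225, so s = 2 and d = 225.
11^225 mod 901 = 623.

623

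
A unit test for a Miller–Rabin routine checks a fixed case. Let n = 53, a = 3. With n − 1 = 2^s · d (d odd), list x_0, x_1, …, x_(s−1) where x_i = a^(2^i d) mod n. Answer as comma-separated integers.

30, 52

n − 1 = 52 = 2^2 · 13, so s = 2 and d = 13.
x_0 = 3^13 mod 53 = 30.
x_1 = 30^2 mod 53 = 52.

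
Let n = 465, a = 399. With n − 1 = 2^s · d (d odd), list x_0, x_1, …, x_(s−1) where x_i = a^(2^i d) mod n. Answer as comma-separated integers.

n − 1 = 464 = 2^4 · 29, so s = 4 and d = 29.
x_0 = 399^29 mod 465 = 54.
x_1 = 54^2 mod 465 = 126.
x_2 = 126^2 mod 465 = 66.
x_3 = 66^2 mod 465 = 171.

54, 126, 66, 171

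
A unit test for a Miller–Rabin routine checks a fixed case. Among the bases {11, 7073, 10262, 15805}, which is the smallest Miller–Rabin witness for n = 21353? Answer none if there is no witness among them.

n − 1 = 21352 = 2^3 · 2669, so s = 3 and d = 2669.
Base 11: x_0 = 11^2669 mod 21353 = 2327. x_0 is neither 1 nor 21352, so continue squaring. x_1 = 2327^2 mod 21353 = 12620. x_2 = 12620^2 mod 21353 = 13726. Reached i = s−1 = 2 without hitting −1: 11 is a Miller–Rabin witness and 21353 is composite.
Base 7073: x_0 = 7073^2669 mod 21353 = 10741. x_0 is neither 1 nor 21352, so continue squaring. x_1 = 10741^2 mod 21353 = 20175. x_2 = 20175^2 mod 21353 = 21092. Reached i = s−1 = 2 without hitting −1: 7073 is a Miller–Rabin witness and 21353 is composite.
Base 10262: x_0 = 10262^2669 mod 21353 = 9880. x_0 is neither 1 nor 21352, so continue squaring. x_1 = 9880^2 mod 21353 = 9837. x_2 = 9837^2 mod 21353 = 16126. Reached i = s−1 = 2 without hitting −1: 10262 is a Miller–Rabin witness and 21353 is composite.
Base 15805: x_0 = 15805^2669 mod 21353 = 9556. x_0 is neither 1 nor 21352, so continue squaring. x_1 = 9556^2 mod 21353 = 11708. x_2 = 11708^2 mod 21353 = 12357. Reached i = s−1 = 2 without hitting −1: 15805 is a Miller–Rabin witness and 21353 is composite.
The smallest witness among the given bases is 11.

11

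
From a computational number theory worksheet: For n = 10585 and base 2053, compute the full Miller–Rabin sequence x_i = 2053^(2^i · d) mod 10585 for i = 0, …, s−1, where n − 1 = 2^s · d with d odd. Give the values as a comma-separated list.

n − 1 = 10584 = 2^3 · 1323, so s = 3 and d = 1323.
x_0 = 2053^1323 mod 10585 = 6642.
x_1 = 6642^2 mod 10585 = 8469.
x_2 = 8469^2 mod 10585 = 1.

6642, 8469, 1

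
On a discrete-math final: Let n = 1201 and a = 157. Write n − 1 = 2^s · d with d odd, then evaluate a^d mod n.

909

n − 1 = 1200 = 2^4 · 75, so s = 4 and d = 75.
By repeated squaring, 157^75 ≡ 909 (mod 1201).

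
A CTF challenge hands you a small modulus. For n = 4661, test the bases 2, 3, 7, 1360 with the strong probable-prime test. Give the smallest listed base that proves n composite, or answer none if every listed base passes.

n − 1 = 4660 = 2^2 · 1165, so s = 2 and d = 1165.
Base 2: x_0 = 2^1165 mod 4661 = 2333. x_0 is neither 1 nor 4660, so continue squaring. x_1 = 2333^2 mod 4661 = 3502. Reached i = s−1 = 1 without hitting −1: 2 is a Miller–Rabin witness and 4661 is composite.
Base 3: x_0 = 3^1165 mod 4661 = 66. x_0 is neither 1 nor 4660, so continue squaring. x_1 = 66^2 mod 4661 = 4356. Reached i = s−1 = 1 without hitting −1: 3 is a Miller–Rabin witness and 4661 is composite.
Base 7: x_0 = 7^1165 mod 4661 = 3709. x_0 is neither 1 nor 4660, so continue squaring. x_1 = 3709^2 mod 4661 = 2070. Reached i = s−1 = 1 without hitting −1: 7 is a Miller–Rabin witness and 4661 is composite.
Base 1360: x_0 = 1360^1165 mod 4661 = 3547. x_0 is neither 1 nor 4660, so continue squaring. x_1 = 3547^2 mod 4661 = 1170. Reached i = s−1 = 1 without hitting −1: 1360 is a Miller–Rabin witness and 4661 is composite.
The smallest witness among the given bases is 2.

2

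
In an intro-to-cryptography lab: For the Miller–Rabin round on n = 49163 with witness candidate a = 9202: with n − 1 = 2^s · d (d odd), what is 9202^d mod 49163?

n − 1 = 49162 = 2^1 · 24581, so s = 1 and d = 24581.
9202^24581 mod 49163 = 19298.

19298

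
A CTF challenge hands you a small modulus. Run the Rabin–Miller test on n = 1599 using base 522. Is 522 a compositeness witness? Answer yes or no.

n − 1 = 1598 = 2^1 · 799, so s = 1 and d = 799.
x_0 = 522^799 mod 1599 = 1584.
x_0 ∉ {1, 1598} and s = 1, so 522 is a Miller–Rabin witness and 1599 is composite.

yes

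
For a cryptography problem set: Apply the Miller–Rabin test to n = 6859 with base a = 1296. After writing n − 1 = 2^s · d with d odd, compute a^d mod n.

4048

n − 1 = 6858 = 2^1 · 3429, so s = 1 and d = 3429.
1296^3429 mod 6859 = 4048.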